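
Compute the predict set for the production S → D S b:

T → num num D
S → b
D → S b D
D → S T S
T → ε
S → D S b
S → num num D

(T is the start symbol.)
{ 'b', 'num' }

PREDICT(S → D S b) = (FIRST(RHS) \ {ε}) ∪ (FOLLOW(S) if ε ∈ FIRST(RHS), i.e. RHS ⇒* ε)
FIRST(D) = { 'b', 'num' }
FIRST(D S b) = { 'b', 'num' }
ε ∉ FIRST(D S b), so FOLLOW(S) is not added.
PREDICT(S → D S b) = { 'b', 'num' }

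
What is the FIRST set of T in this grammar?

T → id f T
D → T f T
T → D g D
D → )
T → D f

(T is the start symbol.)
{ ')', 'id' }

FIRST sets of the other non-terminals involved (by the same procedure, iterated to a fixed point):
  FIRST(D) = { ')', 'id' }

From T → id f T:
  - id is a terminal: add 'id' and stop
From T → D g D:
  - D is a non-terminal: add FIRST(D) \ {ε} = { ')', 'id' }
    D is not nullable, so stop
From T → D f:
  - D is a non-terminal: add FIRST(D) \ {ε} = { ')', 'id' }
    D is not nullable, so stop

Collecting: FIRST(T) = { ')', 'id' }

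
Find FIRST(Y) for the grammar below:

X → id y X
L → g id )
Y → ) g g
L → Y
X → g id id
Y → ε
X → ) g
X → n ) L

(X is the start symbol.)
{ ')', ε }

From Y → ) g g:
  - ')' is a terminal: add ')' and stop
From Y → ε:
  - ε-production, so ε ∈ FIRST(Y)

Collecting: FIRST(Y) = { ')', ε }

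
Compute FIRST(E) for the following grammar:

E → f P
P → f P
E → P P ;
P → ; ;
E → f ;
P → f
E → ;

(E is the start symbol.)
{ ';', 'f' }

To compute FIRST(E), examine every production with E on the left-hand side, reading each right-hand side left to right until a non-nullable symbol is reached.

FIRST sets of the other non-terminals involved (by the same procedure, iterated to a fixed point):
  FIRST(P) = { ';', 'f' }

From E → f P:
  - f is a terminal: add 'f' and stop
From E → P P ;:
  - P is a non-terminal: add FIRST(P) \ {ε} = { ';', 'f' }
    P is not nullable, so stop
From E → f ;:
  - f is a terminal: add 'f' and stop
From E → ;:
  - ';' is a terminal: add ';' and stop

Collecting: FIRST(E) = { ';', 'f' }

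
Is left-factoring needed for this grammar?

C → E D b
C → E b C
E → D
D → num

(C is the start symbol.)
Left-factoring is needed when two productions for the same non-terminal
share a common prefix on the right-hand side.

Productions for C:
  C → E D b
  C → E b C

Found common prefix 'E' in productions for C

Answer: Yes, C has productions with common prefix 'E'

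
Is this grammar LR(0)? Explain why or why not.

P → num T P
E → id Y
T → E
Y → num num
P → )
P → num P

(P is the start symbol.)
A grammar is LR(0) if no state in the canonical LR(0) collection has:
  - both a shift item (dot before a terminal) and a complete item (shift-reduce conflict), or
  - two or more complete items (reduce-reduce conflict; the accept item [P' → P .] counts as a complete item here).

Augment with P' → P and build the canonical LR(0) collection (I0 = CLOSURE({[P' → . P]}), then GOTO on every symbol after a dot until no new states appear). It has 12 states:
  I0: { [P → . )], [P → . num P], [P → . num T P], [P' → . P] }  — shift
  I1: { [P → ) .] }  — reduce
  I2: { [P' → P .] }  — accept
  I3: { [E → . id Y], [P → . )], [P → . num P], [P → . num T P], [P → num . P], [P → num . T P], [T → . E] }  — shift
  I4: { [T → E .] }  — reduce
  I5: { [P → num P .] }  — reduce
  I6: { [P → . )], [P → . num P], [P → . num T P], [P → num T . P] }  — shift
  I7: { [E → id . Y], [Y → . num num] }  — shift
  I8: { [E → id Y .] }  — reduce
  I9: { [Y → num . num] }  — shift
  I10: { [Y → num num .] }  — reduce
  I11: { [P → num T P .] }  — reduce

Every state is either a pure shift/goto state or contains exactly one complete item and nothing to shift — no conflicts. The grammar is LR(0).

Answer: Yes, the grammar is LR(0)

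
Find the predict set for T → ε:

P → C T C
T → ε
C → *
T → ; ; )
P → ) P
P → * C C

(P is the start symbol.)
PREDICT(T → ε) = (FIRST(RHS) \ {ε}) ∪ (FOLLOW(T) if ε ∈ FIRST(RHS), i.e. RHS ⇒* ε)
The right-hand side is ε (FIRST(ε) = { ε }), so the predict set is FOLLOW(T) = { '*' }
PREDICT(T → ε) = { '*' }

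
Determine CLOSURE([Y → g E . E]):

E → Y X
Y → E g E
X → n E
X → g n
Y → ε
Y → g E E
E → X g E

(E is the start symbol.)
{ [E → . X g E], [E → . Y X], [X → . g n], [X → . n E], [Y → . E g E], [Y → . g E E], [Y → .], [Y → g E . E] }

To compute CLOSURE, for each item [A → α.Bβ] where B is a non-terminal, add [B → .γ] for all productions B → γ; repeat for the newly added items until nothing changes.

Start with: [Y → g E . E]
  [Y → g E . E] has the dot before E: add [E → . Y X], [E → . X g E]
  [E → . Y X] has the dot before Y: add [Y → . E g E], [Y → .], [Y → . g E E]
  [E → . X g E] has the dot before X: add [X → . n E], [X → . g n]
No further items can be added.

CLOSURE = { [E → . X g E], [E → . Y X], [X → . g n], [X → . n E], [Y → . E g E], [Y → . g E E], [Y → .], [Y → g E . E] }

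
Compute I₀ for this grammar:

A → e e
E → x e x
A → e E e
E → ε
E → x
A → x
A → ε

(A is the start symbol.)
{ [A → . e E e], [A → . e e], [A → . x], [A → .], [A' → . A] }

First, augment the grammar with A' → A
I₀ = CLOSURE({ [A' → . A] }):
  [A' → . A] has the dot before A: add [A → . e e], [A → . e E e], [A → . x], [A → .]
No further items can be added.

I₀ = { [A → . e E e], [A → . e e], [A → . x], [A → .], [A' → . A] }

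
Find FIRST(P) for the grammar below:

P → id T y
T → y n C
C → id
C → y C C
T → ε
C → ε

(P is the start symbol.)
{ 'id' }

To compute FIRST(P), examine every production with P on the left-hand side, reading each right-hand side left to right until a non-nullable symbol is reached.

From P → id T y:
  - id is a terminal: add 'id' and stop

Collecting: FIRST(P) = { 'id' }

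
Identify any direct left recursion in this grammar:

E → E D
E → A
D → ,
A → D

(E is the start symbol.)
Yes, E is left-recursive

Direct left recursion occurs when N → N α for some non-terminal N (the right-hand side begins with the left-hand side itself).

E → E D: LEFT RECURSIVE (starts with E)
E → A: starts with A
D → ,: starts with ','
A → D: starts with D

The grammar has direct left recursion on: E.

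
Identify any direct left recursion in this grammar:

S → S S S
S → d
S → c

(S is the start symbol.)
S → S S S: LEFT RECURSIVE (starts with S)
S → d: starts with d
S → c: starts with c

The grammar has direct left recursion on: S.

Answer: Yes, S is left-recursive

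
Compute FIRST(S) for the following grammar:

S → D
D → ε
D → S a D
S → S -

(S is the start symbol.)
FIRST sets of the other non-terminals involved (by the same procedure, iterated to a fixed point):
  FIRST(D) = { '-', 'a', ε }

From S → D:
  - D is a non-terminal: add FIRST(D) \ {ε} = { '-', 'a' }
    D is nullable and nothing follows, so the whole right-hand side can vanish: ε ∈ FIRST(S)
From S → S -:
  - S is the symbol being defined: contributes nothing new
    S is nullable, so continue to the next symbol
  - '-' is a terminal: add '-' and stop

Collecting: FIRST(S) = { '-', 'a', ε }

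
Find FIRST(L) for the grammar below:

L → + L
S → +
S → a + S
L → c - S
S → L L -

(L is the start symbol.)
To compute FIRST(L), examine every production with L on the left-hand side, reading each right-hand side left to right until a non-nullable symbol is reached.

From L → + L:
  - '+' is a terminal: add '+' and stop
From L → c - S:
  - c is a terminal: add 'c' and stop

Collecting: FIRST(L) = { '+', 'c' }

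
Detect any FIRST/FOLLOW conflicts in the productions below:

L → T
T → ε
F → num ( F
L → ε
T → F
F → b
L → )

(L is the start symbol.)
No FIRST/FOLLOW conflicts.

A FIRST/FOLLOW conflict occurs when a non-terminal N has a nullable alternative N → β (β ⇒* ε) and another alternative N → α with FIRST(α) ∩ FOLLOW(N) ≠ ∅: on such a lookahead the parser cannot decide between expanding α and letting N vanish via β.

Nullable non-terminals: L, T.
FIRST sets used below: FIRST(T) = { 'b', 'num', ε }, FIRST(F) = { 'b', 'num' }

L: nullable alternative(s) L → T, L → ε; FOLLOW(L) = { $ }
  L → T: FIRST \ {ε} = { 'b', 'num' } — disjoint from FOLLOW(L)
  L → ε: FIRST \ {ε} = { } — disjoint from FOLLOW(L)
  L → ): FIRST \ {ε} = { ')' } — disjoint from FOLLOW(L)

T: nullable alternative(s) T → ε; FOLLOW(T) = { $ }
  T → ε: FIRST \ {ε} = { } — this is the only nullable alternative, skip
  T → F: FIRST \ {ε} = { 'b', 'num' } — disjoint from FOLLOW(T)

F has no nullable alternative, so no FIRST/FOLLOW check is needed there.

No FIRST/FOLLOW conflicts found.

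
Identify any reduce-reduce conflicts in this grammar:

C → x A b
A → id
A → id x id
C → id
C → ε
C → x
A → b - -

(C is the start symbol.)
Augment with C' → C and build the canonical LR(0) collection (I0 = CLOSURE({[C' → . C]}), then GOTO on every symbol after a dot until no new states appear). It has 12 states:
  I0: { [C → . id], [C → . x A b], [C → . x], [C → .], [C' → . C] }  — shift, reduce
  I1: { [C' → C .] }  — accept
  I2: { [C → id .] }  — reduce
  I3: { [A → . b - -], [A → . id x id], [A → . id], [C → x . A b], [C → x .] }  — shift, reduce
  I4: { [C → x A . b] }  — shift
  I5: { [A → b . - -] }  — shift
  I6: { [A → id . x id], [A → id .] }  — shift, reduce
  I7: { [A → id x . id] }  — shift
  I8: { [A → id x id .] }  — reduce
  I9: { [A → b - . -] }  — shift
  I10: { [A → b - - .] }  — reduce
  I11: { [C → x A b .] }  — reduce

No state contains more than one complete item.

Answer: No reduce-reduce conflicts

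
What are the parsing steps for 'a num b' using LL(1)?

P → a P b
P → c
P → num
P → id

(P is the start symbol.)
LL(1) parsing maintains a stack (initially the start symbol over $) and the input. At each step: if the stack top is a terminal, match it against the current input token; if it is a non-terminal N, replace it with the RHS of M[N, lookahead] (the unique production whose predict set contains the lookahead).

Stack is shown with the top on the left.

Stack    Input      Action
--------------------------
P $      a num b $  output P → a P b
a P b $  a num b $  match 'a'
P b $    num b $    output P → num
num b $  num b $    match 'num'
b $      b $        match 'b'
$        $          accept

The string is accepted.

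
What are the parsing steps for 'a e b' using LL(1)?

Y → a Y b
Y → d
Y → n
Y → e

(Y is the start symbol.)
LL(1) parsing maintains a stack (initially the start symbol over $) and the input. At each step: if the stack top is a terminal, match it against the current input token; if it is a non-terminal N, replace it with the RHS of M[N, lookahead] (the unique production whose predict set contains the lookahead).

Stack is shown with the top on the left.

Stack    Input    Action
------------------------
Y $      a e b $  output Y → a Y b
a Y b $  a e b $  match 'a'
Y b $    e b $    output Y → e
e b $    e b $    match 'e'
b $      b $      match 'b'
$        $        accept

The string is accepted.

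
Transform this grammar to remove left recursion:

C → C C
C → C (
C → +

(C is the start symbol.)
C is directly left-recursive. The standard transformation for
  A → A α₁ | ... | A α_m | β₁ | ... | β_n
is
  A  → β₁ A' | ... | β_n A'
  A' → α₁ A' | ... | α_m A' | ε

C → + becomes C → + C'
C → C C becomes C' → C C'
C → C ( becomes C' → ( C'
Add C' → ε

Resulting grammar:
C → + C'
C' → C C'
C' → ( C'
C' → ε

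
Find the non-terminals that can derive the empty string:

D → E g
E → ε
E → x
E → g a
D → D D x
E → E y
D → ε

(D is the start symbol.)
A non-terminal is nullable if it can derive ε (the empty string): either it has an ε-production, or it has a production whose right-hand side consists entirely of nullable non-terminals.

ε-productions: E → ε, D → ε
So E, D are immediately nullable.
Every non-terminal is now nullable.
Nullable = { 'D', 'E' }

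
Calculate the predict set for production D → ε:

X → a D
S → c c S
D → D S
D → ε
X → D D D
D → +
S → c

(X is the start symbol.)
PREDICT(D → ε) = (FIRST(RHS) \ {ε}) ∪ (FOLLOW(D) if ε ∈ FIRST(RHS), i.e. RHS ⇒* ε)
The right-hand side is ε (FIRST(ε) = { ε }), so the predict set is FOLLOW(D) = { $, '+', 'c' }
PREDICT(D → ε) = { $, '+', 'c' }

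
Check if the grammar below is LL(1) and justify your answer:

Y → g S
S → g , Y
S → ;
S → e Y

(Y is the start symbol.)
Yes, the grammar is LL(1).

A grammar is LL(1) if for each non-terminal N with multiple productions, the predict sets of those productions are pairwise disjoint, where PREDICT(N → α) = (FIRST(α) \ {ε}) ∪ (FOLLOW(N) if α ⇒* ε).

For S:
  PREDICT(S → g ',' Y) = { 'g' }
  PREDICT(S → ';') = { ';' }
  PREDICT(S → e Y) = { 'e' }
Y has a single production, so nothing to check there.

All predict sets are disjoint. The grammar IS LL(1).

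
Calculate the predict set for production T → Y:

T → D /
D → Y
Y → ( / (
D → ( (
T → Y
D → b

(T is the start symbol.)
PREDICT(T → Y) = (FIRST(RHS) \ {ε}) ∪ (FOLLOW(T) if ε ∈ FIRST(RHS), i.e. RHS ⇒* ε)
FIRST(Y) = { '(' }
FIRST(Y) = { '(' }
ε ∉ FIRST(Y), so FOLLOW(T) is not added.
PREDICT(T → Y) = { '(' }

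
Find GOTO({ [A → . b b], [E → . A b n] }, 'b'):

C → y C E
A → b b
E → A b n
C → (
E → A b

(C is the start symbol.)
{ [A → b . b] }

GOTO(I, 'b') = CLOSURE({ [A → αX.β] : [A → α.Xβ] ∈ I, X = 'b' })

Items with dot before 'b', with the dot advanced:
  [A → . b b] → [A → b . b]
Closure adds nothing (no advanced item has the dot before a non-terminal).

GOTO = { [A → b . b] }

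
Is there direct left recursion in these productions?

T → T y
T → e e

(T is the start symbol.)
Yes, T is left-recursive

T → T y: LEFT RECURSIVE (starts with T)
T → e e: starts with e

The grammar has direct left recursion on: T.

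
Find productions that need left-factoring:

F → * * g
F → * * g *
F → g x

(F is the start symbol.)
Left-factoring is needed when two productions for the same non-terminal
share a common prefix on the right-hand side.

Productions for F:
  F → * * g
  F → * * g *
  F → g x

Found common prefix '* * g' in productions for F

Answer: Yes, F has productions with common prefix '* * g'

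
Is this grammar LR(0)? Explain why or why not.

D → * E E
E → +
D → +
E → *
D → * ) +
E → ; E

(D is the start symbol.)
A grammar is LR(0) if no state in the canonical LR(0) collection has:
  - both a shift item (dot before a terminal) and a complete item (shift-reduce conflict), or
  - two or more complete items (reduce-reduce conflict; the accept item [D' → D .] counts as a complete item here).

Augment with D' → D and build the canonical LR(0) collection (I0 = CLOSURE({[D' → . D]}), then GOTO on every symbol after a dot until no new states appear). It has 12 states:
  I0: { [D → . * ) +], [D → . * E E], [D → . +], [D' → . D] }  — shift
  I1: { [D → * . ) +], [D → * . E E], [E → . *], [E → . +], [E → . ; E] }  — shift
  I2: { [D → + .] }  — reduce
  I3: { [D' → D .] }  — accept
  I4: { [D → * ) . +] }  — shift
  I5: { [E → * .] }  — reduce
  I6: { [E → + .] }  — reduce
  I7: { [E → . *], [E → . +], [E → . ; E], [E → ; . E] }  — shift
  I8: { [D → * E . E], [E → . *], [E → . +], [E → . ; E] }  — shift
  I9: { [D → * E E .] }  — reduce
  I10: { [E → ; E .] }  — reduce
  I11: { [D → * ) + .] }  — reduce

Every state is either a pure shift/goto state or contains exactly one complete item and nothing to shift — no conflicts. The grammar is LR(0).

Answer: Yes, the grammar is LR(0)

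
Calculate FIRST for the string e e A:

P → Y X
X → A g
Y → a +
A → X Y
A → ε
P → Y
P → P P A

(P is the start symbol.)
To compute FIRST(e e A), process the symbols left to right:
Symbol e is a terminal. Add 'e' and stop.
FIRST(e e A) = { 'e' }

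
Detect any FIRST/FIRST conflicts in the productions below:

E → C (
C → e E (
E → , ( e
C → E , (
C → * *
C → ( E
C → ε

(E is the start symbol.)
Yes. E → C '(' / E → ',' '(' e on { ',' }; C → e E '(' / C → E ',' '(' on { 'e' }; C → E ',' '(' / C → '*' '*' on { '*' }; C → E ',' '(' / C → '(' E on { '(' }

FIRST sets of the non-terminals at (or reachable through a nullable prefix from) the front of some alternative:
  FIRST(C) = { '(', '*', ',', 'e', ε }
  FIRST(E) = { '(', '*', ',', 'e' }

Productions for E:
  E → C (: FIRST = { '(', '*', ',', 'e' }
  E → , ( e: FIRST = { ',' }
Productions for C:
  C → e E (: FIRST = { 'e' }
  C → E , (: FIRST = { '(', '*', ',', 'e' }
  C → * *: FIRST = { '*' }
  C → ( E: FIRST = { '(' }
  C → ε: FIRST = { ε }

Conflict for E: E → C ( and E → , ( e
  Overlap: { ',' }
Conflict for C: C → e E ( and C → E , (
  Overlap: { 'e' }
Conflict for C: C → E , ( and C → * *
  Overlap: { '*' }
Conflict for C: C → E , ( and C → ( E
  Overlap: { '(' }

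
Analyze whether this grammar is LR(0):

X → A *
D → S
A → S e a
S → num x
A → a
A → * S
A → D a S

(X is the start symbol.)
A grammar is LR(0) if no state in the canonical LR(0) collection has:
  - both a shift item (dot before a terminal) and a complete item (shift-reduce conflict), or
  - two or more complete items (reduce-reduce conflict; the accept item [X' → X .] counts as a complete item here).

Augment with X' → X and build the canonical LR(0) collection (I0 = CLOSURE({[X' → . X]}), then GOTO on every symbol after a dot until no new states appear). It has 15 states:
  I0: { [A → . * S], [A → . D a S], [A → . S e a], [A → . a], [D → . S], [S → . num x], [X → . A *], [X' → . X] }  — shift
  I1: { [A → * . S], [S → . num x] }  — shift
  I2: { [X → A . *] }  — shift
  I3: { [A → D . a S] }  — shift
  I4: { [A → S . e a], [D → S .] }  — shift, reduce
  I5: { [X' → X .] }  — accept
  I6: { [A → a .] }  — reduce
  I7: { [S → num . x] }  — shift
  I8: { [S → num x .] }  — reduce
  I9: { [A → S e . a] }  — shift
  I10: { [A → S e a .] }  — reduce
  I11: { [A → D a . S], [S → . num x] }  — shift
  I12: { [A → D a S .] }  — reduce
  I13: { [X → A * .] }  — reduce
  I14: { [A → * S .] }  — reduce

Conflict in state I4:
  Shift-reduce conflict between [D → S .] and [A → S . e a]
So the grammar is NOT LR(0).

Answer: No. Shift-reduce conflict between [D → S .] and [A → S . e a]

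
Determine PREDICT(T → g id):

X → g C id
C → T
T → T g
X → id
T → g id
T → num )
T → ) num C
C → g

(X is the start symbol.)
{ 'g' }

PREDICT(T → g id) = (FIRST(RHS) \ {ε}) ∪ (FOLLOW(T) if ε ∈ FIRST(RHS), i.e. RHS ⇒* ε)
FIRST(g id) = { 'g' }
ε ∉ FIRST(g id), so FOLLOW(T) is not added.
PREDICT(T → g id) = { 'g' }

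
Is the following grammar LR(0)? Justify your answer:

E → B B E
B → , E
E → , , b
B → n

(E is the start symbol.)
Yes, the grammar is LR(0)

A grammar is LR(0) if no state in the canonical LR(0) collection has:
  - both a shift item (dot before a terminal) and a complete item (shift-reduce conflict), or
  - two or more complete items (reduce-reduce conflict; the accept item [E' → E .] counts as a complete item here).

Augment with E' → E and build the canonical LR(0) collection (I0 = CLOSURE({[E' → . E]}), then GOTO on every symbol after a dot until no new states appear). It has 11 states:
  I0: { [B → . , E], [B → . n], [E → . , , b], [E → . B B E], [E' → . E] }  — shift
  I1: { [B → , . E], [B → . , E], [B → . n], [E → , . , b], [E → . , , b], [E → . B B E] }  — shift
  I2: { [B → . , E], [B → . n], [E → B . B E] }  — shift
  I3: { [E' → E .] }  — accept
  I4: { [B → n .] }  — reduce
  I5: { [B → , . E], [B → . , E], [B → . n], [E → . , , b], [E → . B B E] }  — shift
  I6: { [B → . , E], [B → . n], [E → . , , b], [E → . B B E], [E → B B . E] }  — shift
  I7: { [E → B B E .] }  — reduce
  I8: { [B → , E .] }  — reduce
  I9: { [B → , . E], [B → . , E], [B → . n], [E → , , . b], [E → , . , b], [E → . , , b], [E → . B B E] }  — shift
  I10: { [E → , , b .] }  — reduce

Every state is either a pure shift/goto state or contains exactly one complete item and nothing to shift — no conflicts. The grammar is LR(0).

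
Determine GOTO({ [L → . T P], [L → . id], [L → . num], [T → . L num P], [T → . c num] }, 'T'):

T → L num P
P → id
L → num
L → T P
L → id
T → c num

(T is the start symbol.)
{ [L → T . P], [P → . id] }

GOTO(I, 'T') = CLOSURE({ [A → αX.β] : [A → α.Xβ] ∈ I, X = 'T' })

Items with dot before 'T', with the dot advanced:
  [L → . T P] → [L → T . P]
Closure of the advanced items:
  [L → T . P] has the dot before P: add [P → . id]

GOTO = { [L → T . P], [P → . id] }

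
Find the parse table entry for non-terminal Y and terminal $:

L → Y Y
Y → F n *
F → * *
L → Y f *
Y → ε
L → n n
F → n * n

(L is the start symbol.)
To find M[Y, $], we find productions for Y where $ is in the predict set (PREDICT(N → α) = (FIRST(α) \ {ε}) ∪ (FOLLOW(N) if α ⇒* ε)).

Relevant sets:
  FIRST(F) = { '*', 'n' }
  FOLLOW(Y) = { $, '*', 'f', 'n' }

Y → F n *: PREDICT = { '*', 'n' }
Y → ε: PREDICT = { $, '*', 'f', 'n' }
  $ is in predict set, so this production goes in M[Y, $]

M[Y, $] = Y → ε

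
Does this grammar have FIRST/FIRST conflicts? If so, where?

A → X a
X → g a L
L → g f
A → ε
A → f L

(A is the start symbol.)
FIRST sets of the non-terminals at (or reachable through a nullable prefix from) the front of some alternative:
  FIRST(X) = { 'g' }

Productions for A:
  A → X a: FIRST = { 'g' }
  A → ε: FIRST = { ε }
  A → f L: FIRST = { 'f' }
X, L have only one production, so no FIRST/FIRST conflict is possible there.

All alternatives of each non-terminal have pairwise disjoint FIRST sets.

Answer: No FIRST/FIRST conflicts.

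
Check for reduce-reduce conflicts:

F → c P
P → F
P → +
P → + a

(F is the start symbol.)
No reduce-reduce conflicts

Augment with F' → F and build the canonical LR(0) collection (I0 = CLOSURE({[F' → . F]}), then GOTO on every symbol after a dot until no new states appear). It has 7 states:
  I0: { [F → . c P], [F' → . F] }  — shift
  I1: { [F' → F .] }  — accept
  I2: { [F → . c P], [F → c . P], [P → . + a], [P → . +], [P → . F] }  — shift
  I3: { [P → + . a], [P → + .] }  — shift, reduce
  I4: { [P → F .] }  — reduce
  I5: { [F → c P .] }  — reduce
  I6: { [P → + a .] }  — reduce

No state contains more than one complete item.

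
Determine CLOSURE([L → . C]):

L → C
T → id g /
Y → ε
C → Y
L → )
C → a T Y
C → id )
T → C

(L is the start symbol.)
{ [C → . Y], [C → . a T Y], [C → . id )], [L → . C], [Y → .] }

Start with: [L → . C]
  [L → . C] has the dot before C: add [C → . Y], [C → . a T Y], [C → . id )]
  [C → . Y] has the dot before Y: add [Y → .]
No further items can be added.

CLOSURE = { [C → . Y], [C → . a T Y], [C → . id )], [L → . C], [Y → .] }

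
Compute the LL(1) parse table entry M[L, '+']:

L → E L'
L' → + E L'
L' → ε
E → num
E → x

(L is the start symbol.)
Empty (error entry)

To find M[L, '+'], we find productions for L where '+' is in the predict set (PREDICT(N → α) = (FIRST(α) \ {ε}) ∪ (FOLLOW(N) if α ⇒* ε)).

Relevant sets:
  FIRST(E) = { 'num', 'x' }

L → E L': PREDICT = { 'num', 'x' }

M[L, '+'] is empty (no production applies)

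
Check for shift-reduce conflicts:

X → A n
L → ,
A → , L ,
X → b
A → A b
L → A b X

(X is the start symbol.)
A shift-reduce conflict occurs when an LR(0) state has both:
  - a complete (reduce) item [A → α .] (dot at the end), and
  - a shift item [B → β . c γ] (dot before a terminal).

Augment with X' → X and build the canonical LR(0) collection (I0 = CLOSURE({[X' → . X]}), then GOTO on every symbol after a dot until no new states appear). It has 13 states:
  I0: { [A → . , L ,], [A → . A b], [X → . A n], [X → . b], [X' → . X] }  — shift
  I1: { [A → , . L ,], [A → . , L ,], [A → . A b], [L → . ,], [L → . A b X] }  — shift
  I2: { [A → A . b], [X → A . n] }  — shift
  I3: { [X' → X .] }  — accept
  I4: { [X → b .] }  — reduce
  I5: { [A → A b .] }  — reduce
  I6: { [X → A n .] }  — reduce
  I7: { [A → , . L ,], [A → . , L ,], [A → . A b], [L → , .], [L → . ,], [L → . A b X] }  — shift, reduce
  I8: { [A → A . b], [L → A . b X] }  — shift
  I9: { [A → , L . ,] }  — shift
  I10: { [A → , L , .] }  — reduce
  I11: { [A → . , L ,], [A → . A b], [A → A b .], [L → A b . X], [X → . A n], [X → . b] }  — shift, reduce
  I12: { [L → A b X .] }  — reduce

I7 contains reduce item [L → , .] and shift items [A → . , L ,], [L → . ,] — shift-reduce conflict.
I11 contains reduce item [A → A b .] and shift items [A → . , L ,], [X → . b] — shift-reduce conflict.

Answer: Yes — I7: [L → , .] vs [A → . , L ,]; I11: [A → A b .] vs [A → . , L ,]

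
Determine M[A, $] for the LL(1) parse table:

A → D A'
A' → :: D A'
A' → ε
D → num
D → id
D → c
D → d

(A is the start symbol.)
Empty (error entry)

To find M[A, $], we find productions for A where $ is in the predict set (PREDICT(N → α) = (FIRST(α) \ {ε}) ∪ (FOLLOW(N) if α ⇒* ε)).

Relevant sets:
  FIRST(D) = { 'c', 'd', 'id', 'num' }

A → D A': PREDICT = { 'c', 'd', 'id', 'num' }

M[A, $] is empty (no production applies)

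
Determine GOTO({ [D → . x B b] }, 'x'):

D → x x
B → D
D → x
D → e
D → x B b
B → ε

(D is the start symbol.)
{ [B → . D], [B → .], [D → . e], [D → . x B b], [D → . x x], [D → . x], [D → x . B b] }

GOTO(I, 'x') = CLOSURE({ [A → αX.β] : [A → α.Xβ] ∈ I, X = 'x' })

Items with dot before 'x', with the dot advanced:
  [D → . x B b] → [D → x . B b]
Closure of the advanced items:
  [D → x . B b] has the dot before B: add [B → . D], [B → .]
  [B → . D] has the dot before D: add [D → . x x], [D → . x], [D → . e], [D → . x B b]

GOTO = { [B → . D], [B → .], [D → . e], [D → . x B b], [D → . x x], [D → . x], [D → x . B b] }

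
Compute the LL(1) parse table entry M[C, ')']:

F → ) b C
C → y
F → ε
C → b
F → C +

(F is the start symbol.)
To find M[C, ')'], we find productions for C where ')' is in the predict set (PREDICT(N → α) = (FIRST(α) \ {ε}) ∪ (FOLLOW(N) if α ⇒* ε)).

C → y: PREDICT = { 'y' }
C → b: PREDICT = { 'b' }

M[C, ')'] is empty (no production applies)

Answer: Empty (error entry)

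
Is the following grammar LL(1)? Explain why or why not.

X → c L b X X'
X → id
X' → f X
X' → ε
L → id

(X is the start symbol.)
No. Predict set conflict for X': { 'f' }

A grammar is LL(1) if for each non-terminal N with multiple productions, the predict sets of those productions are pairwise disjoint, where PREDICT(N → α) = (FIRST(α) \ {ε}) ∪ (FOLLOW(N) if α ⇒* ε).

Relevant sets:
  FOLLOW(X') = { $, 'f' }

For X:
  PREDICT(X → c L b X X') = { 'c' }
  PREDICT(X → id) = { 'id' }
For X':
  PREDICT(X' → f X) = { 'f' }
  PREDICT(X' → ε) = { $, 'f' }
L has a single production, so nothing to check there.

Conflict found: Predict set conflict for X': { 'f' }
The grammar is NOT LL(1).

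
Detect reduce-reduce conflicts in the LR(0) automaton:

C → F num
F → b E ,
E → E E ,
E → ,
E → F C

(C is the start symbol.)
Augment with C' → C and build the canonical LR(0) collection (I0 = CLOSURE({[C' → . C]}), then GOTO on every symbol after a dot until no new states appear). It has 12 states:
  I0: { [C → . F num], [C' → . C], [F → . b E ,] }  — shift
  I1: { [C' → C .] }  — accept
  I2: { [C → F . num] }  — shift
  I3: { [E → . ,], [E → . E E ,], [E → . F C], [F → . b E ,], [F → b . E ,] }  — shift
  I4: { [E → , .] }  — reduce
  I5: { [E → . ,], [E → . E E ,], [E → . F C], [E → E . E ,], [F → . b E ,], [F → b E . ,] }  — shift
  I6: { [C → . F num], [E → F . C], [F → . b E ,] }  — shift
  I7: { [E → F C .] }  — reduce
  I8: { [E → , .], [F → b E , .] }  — 2 reduces
  I9: { [E → . ,], [E → . E E ,], [E → . F C], [E → E . E ,], [E → E E . ,], [F → . b E ,] }  — shift
  I10: { [E → , .], [E → E E , .] }  — 2 reduces
  I11: { [C → F num .] }  — reduce

I8 contains complete items [E → , .], [F → b E , .] — reduce-reduce conflict.
I10 contains complete items [E → , .], [E → E E , .] — reduce-reduce conflict.

Answer: Yes — I8: [E → , .] vs [F → b E , .]; I10: [E → , .] vs [E → E E , .]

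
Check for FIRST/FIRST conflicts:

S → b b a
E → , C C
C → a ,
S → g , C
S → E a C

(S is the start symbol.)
A FIRST/FIRST conflict occurs when two productions N → α and N → β for the same non-terminal have FIRST(α) ∩ FIRST(β) ≠ ∅ (with ε ∈ FIRST of a nullable right-hand side, so two nullable alternatives also conflict).

FIRST sets of the non-terminals at (or reachable through a nullable prefix from) the front of some alternative:
  FIRST(E) = { ',' }

Productions for S:
  S → b b a: FIRST = { 'b' }
  S → g , C: FIRST = { 'g' }
  S → E a C: FIRST = { ',' }
E, C have only one production, so no FIRST/FIRST conflict is possible there.

All alternatives of each non-terminal have pairwise disjoint FIRST sets.

Answer: No FIRST/FIRST conflicts.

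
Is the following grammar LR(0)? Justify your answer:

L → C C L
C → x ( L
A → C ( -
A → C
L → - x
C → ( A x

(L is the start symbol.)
A grammar is LR(0) if no state in the canonical LR(0) collection has:
  - both a shift item (dot before a terminal) and a complete item (shift-reduce conflict), or
  - two or more complete items (reduce-reduce conflict; the accept item [L' → L .] counts as a complete item here).

Augment with L' → L and build the canonical LR(0) collection (I0 = CLOSURE({[L' → . L]}), then GOTO on every symbol after a dot until no new states appear). It has 16 states:
  I0: { [C → . ( A x], [C → . x ( L], [L → . - x], [L → . C C L], [L' → . L] }  — shift
  I1: { [A → . C ( -], [A → . C], [C → ( . A x], [C → . ( A x], [C → . x ( L] }  — shift
  I2: { [L → - . x] }  — shift
  I3: { [C → . ( A x], [C → . x ( L], [L → C . C L] }  — shift
  I4: { [L' → L .] }  — accept
  I5: { [C → x . ( L] }  — shift
  I6: { [C → . ( A x], [C → . x ( L], [C → x ( . L], [L → . - x], [L → . C C L] }  — shift
  I7: { [C → x ( L .] }  — reduce
  I8: { [C → . ( A x], [C → . x ( L], [L → . - x], [L → . C C L], [L → C C . L] }  — shift
  I9: { [L → C C L .] }  — reduce
  I10: { [L → - x .] }  — reduce
  I11: { [C → ( A . x] }  — shift
  I12: { [A → C . ( -], [A → C .] }  — shift, reduce
  I13: { [A → C ( . -] }  — shift
  I14: { [A → C ( - .] }  — reduce
  I15: { [C → ( A x .] }  — reduce

Conflict in state I12:
  Shift-reduce conflict between [A → C .] and [A → C . ( -]
So the grammar is NOT LR(0).

Answer: No. Shift-reduce conflict between [A → C .] and [A → C . ( -]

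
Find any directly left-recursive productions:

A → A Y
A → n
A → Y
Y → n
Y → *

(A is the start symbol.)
Yes, A is left-recursive

Direct left recursion occurs when N → N α for some non-terminal N (the right-hand side begins with the left-hand side itself).

A → A Y: LEFT RECURSIVE (starts with A)
A → n: starts with n
A → Y: starts with Y
Y → n: starts with n
Y → *: starts with '*'

The grammar has direct left recursion on: A.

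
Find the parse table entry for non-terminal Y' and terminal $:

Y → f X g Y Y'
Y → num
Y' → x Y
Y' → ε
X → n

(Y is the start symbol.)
To find M[Y', $], we find productions for Y' where $ is in the predict set (PREDICT(N → α) = (FIRST(α) \ {ε}) ∪ (FOLLOW(N) if α ⇒* ε)).

Relevant sets:
  FOLLOW(Y') = { $, 'x' }

Y' → x Y: PREDICT = { 'x' }
Y' → ε: PREDICT = { $, 'x' }
  $ is in predict set, so this production goes in M[Y', $]

M[Y', $] = Y' → ε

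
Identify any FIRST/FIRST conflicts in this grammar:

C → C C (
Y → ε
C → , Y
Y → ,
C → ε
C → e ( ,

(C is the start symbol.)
FIRST sets of the non-terminals at (or reachable through a nullable prefix from) the front of some alternative:
  FIRST(C) = { '(', ',', 'e', ε }

Productions for C:
  C → C C (: FIRST = { '(', ',', 'e' }
  C → , Y: FIRST = { ',' }
  C → ε: FIRST = { ε }
  C → e ( ,: FIRST = { 'e' }
Productions for Y:
  Y → ε: FIRST = { ε }
  Y → ,: FIRST = { ',' }

Conflict for C: C → C C ( and C → , Y
  Overlap: { ',' }
Conflict for C: C → C C ( and C → e ( ,
  Overlap: { 'e' }

Answer: Yes. C → C C '(' / C → ',' Y on { ',' }; C → C C '(' / C → e '(' ',' on { 'e' }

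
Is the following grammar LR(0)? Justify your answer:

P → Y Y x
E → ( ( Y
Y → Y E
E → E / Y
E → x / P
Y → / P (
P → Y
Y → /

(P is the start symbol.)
No. Shift-reduce conflict between [Y → / .] and [Y → . /]

Augment with P' → P and build the canonical LR(0) collection (I0 = CLOSURE({[P' → . P]}), then GOTO on every symbol after a dot until no new states appear). It has 17 states:
  I0: { [P → . Y Y x], [P → . Y], [P' → . P], [Y → . / P (], [Y → . /], [Y → . Y E] }  — shift
  I1: { [P → . Y Y x], [P → . Y], [Y → . / P (], [Y → . /], [Y → . Y E], [Y → / . P (], [Y → / .] }  — shift, reduce
  I2: { [P' → P .] }  — accept
  I3: { [E → . ( ( Y], [E → . E / Y], [E → . x / P], [P → Y . Y x], [P → Y .], [Y → . / P (], [Y → . /], [Y → . Y E], [Y → Y . E] }  — shift, reduce
  I4: { [E → ( . ( Y] }  — shift
  I5: { [E → E . / Y], [Y → Y E .] }  — shift, reduce
  I6: { [E → . ( ( Y], [E → . E / Y], [E → . x / P], [P → Y Y . x], [Y → Y . E] }  — shift
  I7: { [E → x . / P] }  — shift
  I8: { [E → x / . P], [P → . Y Y x], [P → . Y], [Y → . / P (], [Y → . /], [Y → . Y E] }  — shift
  I9: { [E → x / P .] }  — reduce
  I10: { [E → x . / P], [P → Y Y x .] }  — shift, reduce
  I11: { [E → E / . Y], [Y → . / P (], [Y → . /], [Y → . Y E] }  — shift
  I12: { [E → . ( ( Y], [E → . E / Y], [E → . x / P], [E → E / Y .], [Y → Y . E] }  — shift, reduce
  I13: { [E → ( ( . Y], [Y → . / P (], [Y → . /], [Y → . Y E] }  — shift
  I14: { [E → ( ( Y .], [E → . ( ( Y], [E → . E / Y], [E → . x / P], [Y → Y . E] }  — shift, reduce
  I15: { [Y → / P . (] }  — shift
  I16: { [Y → / P ( .] }  — reduce

Conflict in state I1:
  Shift-reduce conflict between [Y → / .] and [Y → . /]
So the grammar is NOT LR(0).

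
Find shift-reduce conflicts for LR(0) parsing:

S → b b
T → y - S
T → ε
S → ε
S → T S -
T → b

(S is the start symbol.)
Yes — I0: [S → .] vs [S → . b b]; I2: [S → .] vs [S → . b b]; I3: [T → b .] vs [S → b . b]; I5: [S → .] vs [S → . b b]

Augment with S' → S and build the canonical LR(0) collection (I0 = CLOSURE({[S' → . S]}), then GOTO on every symbol after a dot until no new states appear). It has 10 states:
  I0: { [S → . T S -], [S → . b b], [S → .], [S' → . S], [T → . b], [T → . y - S], [T → .] }  — shift, 2 reduces
  I1: { [S' → S .] }  — accept
  I2: { [S → . T S -], [S → . b b], [S → .], [S → T . S -], [T → . b], [T → . y - S], [T → .] }  — shift, 2 reduces
  I3: { [S → b . b], [T → b .] }  — shift, reduce
  I4: { [T → y . - S] }  — shift
  I5: { [S → . T S -], [S → . b b], [S → .], [T → . b], [T → . y - S], [T → .], [T → y - . S] }  — shift, 2 reduces
  I6: { [T → y - S .] }  — reduce
  I7: { [S → b b .] }  — reduce
  I8: { [S → T S . -] }  — shift
  I9: { [S → T S - .] }  — reduce

I0 contains reduce items [S → .], [T → .] and shift items [S → . b b], [T → . b], [T → . y - S] — shift-reduce conflict.
I2 contains reduce items [S → .], [T → .] and shift items [S → . b b], [T → . b], [T → . y - S] — shift-reduce conflict.
I3 contains reduce item [T → b .] and shift item [S → b . b] — shift-reduce conflict.
I5 contains reduce items [S → .], [T → .] and shift items [S → . b b], [T → . b], [T → . y - S] — shift-reduce conflict.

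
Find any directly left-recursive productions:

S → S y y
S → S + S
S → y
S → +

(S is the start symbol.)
Yes, S is left-recursive

S → S y y: LEFT RECURSIVE (starts with S)
S → S + S: LEFT RECURSIVE (starts with S)
S → y: starts with y
S → +: starts with '+'

The grammar has direct left recursion on: S.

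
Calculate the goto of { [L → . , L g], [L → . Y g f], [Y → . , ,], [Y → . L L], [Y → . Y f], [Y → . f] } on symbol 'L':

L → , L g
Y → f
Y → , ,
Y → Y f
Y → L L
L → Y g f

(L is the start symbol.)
{ [L → . , L g], [L → . Y g f], [Y → . , ,], [Y → . L L], [Y → . Y f], [Y → . f], [Y → L . L] }

GOTO(I, 'L') = CLOSURE({ [A → αX.β] : [A → α.Xβ] ∈ I, X = 'L' })

Items with dot before 'L', with the dot advanced:
  [Y → . L L] → [Y → L . L]
Closure of the advanced items:
  [Y → L . L] has the dot before L: add [L → . , L g], [L → . Y g f]
  [L → . Y g f] has the dot before Y: add [Y → . f], [Y → . , ,], [Y → . Y f], [Y → . L L]

GOTO = { [L → . , L g], [L → . Y g f], [Y → . , ,], [Y → . L L], [Y → . Y f], [Y → . f], [Y → L . L] }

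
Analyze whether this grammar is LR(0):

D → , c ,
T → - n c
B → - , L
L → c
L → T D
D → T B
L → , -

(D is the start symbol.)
A grammar is LR(0) if no state in the canonical LR(0) collection has:
  - both a shift item (dot before a terminal) and a complete item (shift-reduce conflict), or
  - two or more complete items (reduce-reduce conflict; the accept item [D' → D .] counts as a complete item here).

Augment with D' → D and build the canonical LR(0) collection (I0 = CLOSURE({[D' → . D]}), then GOTO on every symbol after a dot until no new states appear). It has 18 states:
  I0: { [D → . , c ,], [D → . T B], [D' → . D], [T → . - n c] }  — shift
  I1: { [D → , . c ,] }  — shift
  I2: { [T → - . n c] }  — shift
  I3: { [D' → D .] }  — accept
  I4: { [B → . - , L], [D → T . B] }  — shift
  I5: { [B → - . , L] }  — shift
  I6: { [D → T B .] }  — reduce
  I7: { [B → - , . L], [L → . , -], [L → . T D], [L → . c], [T → . - n c] }  — shift
  I8: { [L → , . -] }  — shift
  I9: { [B → - , L .] }  — reduce
  I10: { [D → . , c ,], [D → . T B], [L → T . D], [T → . - n c] }  — shift
  I11: { [L → c .] }  — reduce
  I12: { [L → T D .] }  — reduce
  I13: { [L → , - .] }  — reduce
  I14: { [T → - n . c] }  — shift
  I15: { [T → - n c .] }  — reduce
  I16: { [D → , c . ,] }  — shift
  I17: { [D → , c , .] }  — reduce

Every state is either a pure shift/goto state or contains exactly one complete item and nothing to shift — no conflicts. The grammar is LR(0).

Answer: Yes, the grammar is LR(0)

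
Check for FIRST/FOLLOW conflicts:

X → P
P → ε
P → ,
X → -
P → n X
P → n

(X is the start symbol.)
A FIRST/FOLLOW conflict occurs when a non-terminal N has a nullable alternative N → β (β ⇒* ε) and another alternative N → α with FIRST(α) ∩ FOLLOW(N) ≠ ∅: on such a lookahead the parser cannot decide between expanding α and letting N vanish via β.

Nullable non-terminals: P, X.
FIRST sets used below: FIRST(P) = { ',', 'n', ε }

P: nullable alternative(s) P → ε; FOLLOW(P) = { $ }
  P → ε: FIRST \ {ε} = { } — this is the only nullable alternative, skip
  P → ,: FIRST \ {ε} = { ',' } — disjoint from FOLLOW(P)
  P → n X: FIRST \ {ε} = { 'n' } — disjoint from FOLLOW(P)
  P → n: FIRST \ {ε} = { 'n' } — disjoint from FOLLOW(P)

X: nullable alternative(s) X → P; FOLLOW(X) = { $ }
  X → P: FIRST \ {ε} = { ',', 'n' } — this is the only nullable alternative, skip
  X → -: FIRST \ {ε} = { '-' } — disjoint from FOLLOW(X)

No FIRST/FOLLOW conflicts found.

Answer: No FIRST/FOLLOW conflicts.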